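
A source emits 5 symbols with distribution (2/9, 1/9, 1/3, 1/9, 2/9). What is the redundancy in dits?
0.0376 dits

Redundancy measures how far a source is from maximum entropy:
R = H_max - H(X)

Maximum entropy for 5 symbols: H_max = log_10(5) = 0.6990 dits
Actual entropy: H(X) = 0.6614 dits
Redundancy: R = 0.6990 - 0.6614 = 0.0376 dits

This redundancy represents potential for compression: the source could be compressed by 0.0376 dits per symbol.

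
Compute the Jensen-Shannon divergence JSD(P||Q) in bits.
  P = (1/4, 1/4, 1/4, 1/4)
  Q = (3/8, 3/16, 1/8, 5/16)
0.0301 bits

Jensen-Shannon divergence is:
JSD(P||Q) = 0.5 × D_KL(P||M) + 0.5 × D_KL(Q||M)
where M = 0.5 × (P + Q) is the mixture distribution.

M = 0.5 × (1/4, 1/4, 1/4, 1/4) + 0.5 × (3/8, 3/16, 1/8, 5/16) = (5/16, 7/32, 3/16, 9/32)

D_KL(P||M) = 0.0290 bits
D_KL(Q||M) = 0.0313 bits

JSD(P||Q) = 0.5 × 0.0290 + 0.5 × 0.0313 = 0.0301 bits

Unlike KL divergence, JSD is symmetric and bounded: 0 ≤ JSD ≤ log(2).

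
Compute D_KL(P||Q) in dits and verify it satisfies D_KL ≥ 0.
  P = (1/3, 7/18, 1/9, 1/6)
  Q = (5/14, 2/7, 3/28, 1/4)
0.0145 dits

KL divergence satisfies the Gibbs inequality: D_KL(P||Q) ≥ 0 for all distributions P, Q.

D_KL(P||Q) = Σ p(x) log(p(x)/q(x))
Term by term:
  x=0: 1/3 × log_10[(1/3)/(5/14)] = -0.0100
  x=1: 7/18 × log_10[(7/18)/(2/7)] = 0.0521
  x=2: 1/9 × log_10[(1/9)/(3/28)] = 0.0018
  x=3: 1/6 × log_10[(1/6)/(1/4)] = -0.0293
D_KL(P||Q) = 0.0145 dits

D_KL(P||Q) = 0.0145 ≥ 0 ✓

This non-negativity is a fundamental property: relative entropy cannot be negative because it measures how different Q is from P.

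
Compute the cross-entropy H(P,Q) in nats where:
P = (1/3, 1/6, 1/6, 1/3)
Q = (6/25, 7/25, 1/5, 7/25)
1.3804 nats

Cross-entropy: H(P,Q) = -Σ p(x) log q(x)

Alternatively: H(P,Q) = H(P) + D_KL(P||Q)
H(P) = 1.3297 nats
D_KL(P||Q) = 0.0508 nats

H(P,Q) = 1.3297 + 0.0508 = 1.3804 nats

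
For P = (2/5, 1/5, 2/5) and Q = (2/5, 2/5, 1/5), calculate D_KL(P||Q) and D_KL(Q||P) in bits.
D_KL(P||Q) = 0.2000, D_KL(Q||P) = 0.2000

KL divergence is not symmetric: D_KL(P||Q) ≠ D_KL(Q||P) in general.

D_KL(P||Q) = 0.2000 bits
D_KL(Q||P) = 0.2000 bits

In this case they happen to be equal (to 4 decimal places).

This asymmetry is why KL divergence is not a true distance metric.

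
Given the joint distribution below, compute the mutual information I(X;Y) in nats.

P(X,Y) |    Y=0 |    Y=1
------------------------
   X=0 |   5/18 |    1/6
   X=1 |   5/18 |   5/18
0.0079 nats

Mutual information: I(X;Y) = H(X) + H(Y) - H(X,Y)

Marginals:
P(X) = (4/9, 5/9), H(X) = 0.6870 nats
P(Y) = (5/9, 4/9), H(Y) = 0.6870 nats

Joint entropy: H(X,Y) = 1.3661 nats

I(X;Y) = 0.6870 + 0.6870 - 1.3661 = 0.0079 nats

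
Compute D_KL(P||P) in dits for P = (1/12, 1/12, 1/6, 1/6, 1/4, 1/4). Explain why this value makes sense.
0.0000 dits

KL divergence satisfies the Gibbs inequality: D_KL(P||Q) ≥ 0 for all distributions P, Q.

D_KL(P||Q) = Σ p(x) log(p(x)/q(x))
Each term is p(x) × log_10(p(x)/p(x)) = p(x) × log_10(1) = 0, so the sum is 0.
D_KL(P||Q) = 0.0000 dits

When P = Q, the KL divergence is exactly 0, as there is no 'divergence' between identical distributions.

This non-negativity is a fundamental property: relative entropy cannot be negative because it measures how different Q is from P.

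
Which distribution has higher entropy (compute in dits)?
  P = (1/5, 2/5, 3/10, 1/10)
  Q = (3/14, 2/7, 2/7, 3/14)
Q

Computing entropies in dits:
H(P) = 0.5558
H(Q) = 0.5976

Distribution Q has higher entropy.

Intuition: The distribution closer to uniform (more spread out) has higher entropy.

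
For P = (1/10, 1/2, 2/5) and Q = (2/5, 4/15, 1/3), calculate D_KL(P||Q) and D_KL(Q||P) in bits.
D_KL(P||Q) = 0.3587, D_KL(Q||P) = 0.4705

KL divergence is not symmetric: D_KL(P||Q) ≠ D_KL(Q||P) in general.

D_KL(P||Q) = 0.3587 bits
D_KL(Q||P) = 0.4705 bits

No, they are not equal!

This asymmetry is why KL divergence is not a true distance metric.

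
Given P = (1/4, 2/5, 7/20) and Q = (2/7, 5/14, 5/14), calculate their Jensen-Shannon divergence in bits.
0.0018 bits

Jensen-Shannon divergence is:
JSD(P||Q) = 0.5 × D_KL(P||M) + 0.5 × D_KL(Q||M)
where M = 0.5 × (P + Q) is the mixture distribution.

M = 0.5 × (1/4, 2/5, 7/20) + 0.5 × (2/7, 5/14, 5/14) = (0.267857, 0.378571, 0.353571)

D_KL(P||M) = 0.0018 bits
D_KL(Q||M) = 0.0018 bits

JSD(P||Q) = 0.5 × 0.0018 + 0.5 × 0.0018 = 0.0018 bits

Unlike KL divergence, JSD is symmetric and bounded: 0 ≤ JSD ≤ log(2).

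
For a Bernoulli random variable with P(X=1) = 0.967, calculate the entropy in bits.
0.2092 bits

The binary entropy function is:
H(p) = -p log(p) - (1-p) log(1-p)

H(0.967) = -0.967 × log_2(0.967) - 0.033 × log_2(0.033)
H(0.967) = 0.2092 bits

Note: Binary entropy is maximized at p=0.5 (H=1 bit) and minimized at p=0 or p=1 (H=0).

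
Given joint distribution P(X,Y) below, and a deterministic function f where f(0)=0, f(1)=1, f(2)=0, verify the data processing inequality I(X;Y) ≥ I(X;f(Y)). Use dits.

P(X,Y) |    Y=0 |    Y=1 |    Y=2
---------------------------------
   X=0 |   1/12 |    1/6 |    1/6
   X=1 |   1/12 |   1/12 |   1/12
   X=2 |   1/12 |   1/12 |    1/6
I(X;Y) = 0.0073, I(X;f(Y)) = 0.0041, inequality holds: 0.0073 ≥ 0.0041

Data Processing Inequality: For any Markov chain X → Y → Z, we have I(X;Y) ≥ I(X;Z).

Here Z = f(Y) is a deterministic function of Y, forming X → Y → Z.

Original I(X;Y) = 0.0073 dits

After applying f:
P(X,Z) where Z=f(Y):
- P(X,Z=0) = P(X,Y=0) + P(X,Y=2)
- P(X,Z=1) = P(X,Y=1)

I(X;Z) = I(X;f(Y)) = 0.0041 dits

Verification: 0.0073 ≥ 0.0041 ✓

Information cannot be created by processing; the function f can only lose information about X.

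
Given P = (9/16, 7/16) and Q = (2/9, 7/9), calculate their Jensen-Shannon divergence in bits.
0.0899 bits

Jensen-Shannon divergence is:
JSD(P||Q) = 0.5 × D_KL(P||M) + 0.5 × D_KL(Q||M)
where M = 0.5 × (P + Q) is the mixture distribution.

M = 0.5 × (9/16, 7/16) + 0.5 × (2/9, 7/9) = (0.392361, 0.607639)

D_KL(P||M) = 0.0850 bits
D_KL(Q||M) = 0.0947 bits

JSD(P||Q) = 0.5 × 0.0850 + 0.5 × 0.0947 = 0.0899 bits

Unlike KL divergence, JSD is symmetric and bounded: 0 ≤ JSD ≤ log(2).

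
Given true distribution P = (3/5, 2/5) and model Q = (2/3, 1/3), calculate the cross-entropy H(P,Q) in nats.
0.6827 nats

Cross-entropy: H(P,Q) = -Σ p(x) log q(x)

Alternatively: H(P,Q) = H(P) + D_KL(P||Q)
H(P) = 0.6730 nats
D_KL(P||Q) = 0.0097 nats

H(P,Q) = 0.6730 + 0.0097 = 0.6827 nats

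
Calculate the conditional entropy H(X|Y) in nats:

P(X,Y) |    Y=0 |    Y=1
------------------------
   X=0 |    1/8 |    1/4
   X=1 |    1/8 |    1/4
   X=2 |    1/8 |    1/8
1.0713 nats

Using the chain rule: H(X|Y) = H(X,Y) - H(Y)

First, compute H(X,Y) = 1.7329 nats

Marginal P(Y) = (3/8, 5/8)
H(Y) = 0.6616 nats

H(X|Y) = H(X,Y) - H(Y) = 1.7329 - 0.6616 = 1.0713 nats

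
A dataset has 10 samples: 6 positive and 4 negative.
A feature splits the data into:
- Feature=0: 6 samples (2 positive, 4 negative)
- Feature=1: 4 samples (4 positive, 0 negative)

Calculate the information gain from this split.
0.4200 bits

Information Gain = H(Y) - H(Y|Feature)

Before split:
P(positive) = 6/10 = 0.6000
H(Y) = 0.9710 bits

After split:
Feature=0: H = 0.9183 bits (weight = 6/10)
Feature=1: H = 0.0000 bits (weight = 4/10)
H(Y|Feature) = (6/10)×0.9183 + (4/10)×0.0000 = 0.5510 bits

Information Gain = 0.9710 - 0.5510 = 0.4200 bits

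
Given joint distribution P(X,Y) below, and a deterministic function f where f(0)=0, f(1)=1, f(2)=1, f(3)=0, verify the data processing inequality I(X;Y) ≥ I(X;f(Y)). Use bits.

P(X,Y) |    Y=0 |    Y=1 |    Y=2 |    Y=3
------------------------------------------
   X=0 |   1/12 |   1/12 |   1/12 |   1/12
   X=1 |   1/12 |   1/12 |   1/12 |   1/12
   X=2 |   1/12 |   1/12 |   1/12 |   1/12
I(X;Y) = 0.0000, I(X;f(Y)) = 0.0000, inequality holds: 0.0000 ≥ 0.0000

Data Processing Inequality: For any Markov chain X → Y → Z, we have I(X;Y) ≥ I(X;Z).

Here Z = f(Y) is a deterministic function of Y, forming X → Y → Z.

Original I(X;Y) = 0.0000 bits

After applying f:
P(X,Z) where Z=f(Y):
- P(X,Z=0) = P(X,Y=0) + P(X,Y=3)
- P(X,Z=1) = P(X,Y=1) + P(X,Y=2)

I(X;Z) = I(X;f(Y)) = 0.0000 bits

Verification: 0.0000 ≥ 0.0000 ✓

Information cannot be created by processing; the function f can only lose information about X.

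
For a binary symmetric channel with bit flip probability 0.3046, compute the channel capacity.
0.1132 bits

For a binary symmetric channel (BSC) with error probability p:
Capacity C = 1 - H(p) bits per symbol

where H(p) = -p log₂(p) - (1-p) log₂(1-p) is the binary entropy function.

H(0.3046) = 0.8868 bits
C = 1 - 0.8868 = 0.1132 bits per symbol

This means we can reliably transmit up to 0.1132 bits of information per channel use.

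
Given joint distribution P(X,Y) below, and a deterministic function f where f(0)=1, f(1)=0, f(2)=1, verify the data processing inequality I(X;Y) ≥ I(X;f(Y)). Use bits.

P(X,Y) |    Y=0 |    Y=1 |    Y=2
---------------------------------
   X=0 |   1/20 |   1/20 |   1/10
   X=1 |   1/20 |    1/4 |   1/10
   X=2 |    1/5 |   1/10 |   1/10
I(X;Y) = 0.1514, I(X;f(Y)) = 0.1024, inequality holds: 0.1514 ≥ 0.1024

Data Processing Inequality: For any Markov chain X → Y → Z, we have I(X;Y) ≥ I(X;Z).

Here Z = f(Y) is a deterministic function of Y, forming X → Y → Z.

Original I(X;Y) = 0.1514 bits

After applying f:
P(X,Z) where Z=f(Y):
- P(X,Z=0) = P(X,Y=1)
- P(X,Z=1) = P(X,Y=0) + P(X,Y=2)

I(X;Z) = I(X;f(Y)) = 0.1024 bits

Verification: 0.1514 ≥ 0.1024 ✓

Information cannot be created by processing; the function f can only lose information about X.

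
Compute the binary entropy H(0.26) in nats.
0.5731 nats

The binary entropy function is:
H(p) = -p log(p) - (1-p) log(1-p)

H(0.26) = -0.26 × log_e(0.26) - 0.74 × log_e(0.74)
H(0.26) = 0.5731 nats

Note: Binary entropy is maximized at p=0.5 (H=1 bit) and minimized at p=0 or p=1 (H=0).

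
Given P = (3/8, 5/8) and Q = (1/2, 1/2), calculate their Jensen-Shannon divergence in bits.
0.0115 bits

Jensen-Shannon divergence is:
JSD(P||Q) = 0.5 × D_KL(P||M) + 0.5 × D_KL(Q||M)
where M = 0.5 × (P + Q) is the mixture distribution.

M = 0.5 × (3/8, 5/8) + 0.5 × (1/2, 1/2) = (7/16, 9/16)

D_KL(P||M) = 0.0116 bits
D_KL(Q||M) = 0.0114 bits

JSD(P||Q) = 0.5 × 0.0116 + 0.5 × 0.0114 = 0.0115 bits

Unlike KL divergence, JSD is symmetric and bounded: 0 ≤ JSD ≤ log(2).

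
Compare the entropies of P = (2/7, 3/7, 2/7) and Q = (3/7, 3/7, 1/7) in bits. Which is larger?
P

Computing entropies in bits:
H(P) = 1.5567
H(Q) = 1.4488

Distribution P has higher entropy.

Intuition: The distribution closer to uniform (more spread out) has higher entropy.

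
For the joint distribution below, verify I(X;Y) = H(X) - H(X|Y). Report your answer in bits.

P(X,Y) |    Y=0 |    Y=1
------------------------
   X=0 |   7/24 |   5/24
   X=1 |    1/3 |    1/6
I(X;Y) = 0.0054 bits

Mutual information has multiple equivalent forms:
- I(X;Y) = H(X) - H(X|Y)
- I(X;Y) = H(Y) - H(Y|X)
- I(X;Y) = H(X) + H(Y) - H(X,Y)

Computing all quantities:
H(X) = 1.0000, H(Y) = 0.9544, H(X,Y) = 1.9491
H(X|Y) = 0.9946, H(Y|X) = 0.9491

Verification:
H(X) - H(X|Y) = 1.0000 - 0.9946 = 0.0054
H(Y) - H(Y|X) = 0.9544 - 0.9491 = 0.0054
H(X) + H(Y) - H(X,Y) = 1.0000 + 0.9544 - 1.9491 = 0.0054

All forms give I(X;Y) = 0.0054 bits. ✓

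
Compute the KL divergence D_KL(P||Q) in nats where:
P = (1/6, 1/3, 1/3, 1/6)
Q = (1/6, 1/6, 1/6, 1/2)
0.2790 nats

KL divergence: D_KL(P||Q) = Σ p(x) log(p(x)/q(x))

Computing term by term:
  x=0: 1/6 × log_e[(1/6)/(1/6)] = 1/6 × 0.0000 = 0.0000
  x=1: 1/3 × log_e[(1/3)/(1/6)] = 1/3 × 0.6931 = 0.2310
  x=2: 1/3 × log_e[(1/3)/(1/6)] = 1/3 × 0.6931 = 0.2310
  x=3: 1/6 × log_e[(1/6)/(1/2)] = 1/6 × -1.0986 = -0.1831

D_KL(P||Q) = 0.2790 nats

Note: KL divergence is always non-negative and equals 0 iff P = Q.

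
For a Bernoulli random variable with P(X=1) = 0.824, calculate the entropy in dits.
0.2021 dits

The binary entropy function is:
H(p) = -p log(p) - (1-p) log(1-p)

H(0.824) = -0.824 × log_10(0.824) - 0.176 × log_10(0.176)
H(0.824) = 0.2021 dits

Note: Binary entropy is maximized at p=0.5 (H=1 bit) and minimized at p=0 or p=1 (H=0).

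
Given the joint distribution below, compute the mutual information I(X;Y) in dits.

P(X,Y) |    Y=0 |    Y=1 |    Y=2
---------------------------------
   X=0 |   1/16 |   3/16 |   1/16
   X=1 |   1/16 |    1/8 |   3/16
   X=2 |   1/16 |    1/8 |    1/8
0.0163 dits

Mutual information: I(X;Y) = H(X) + H(Y) - H(X,Y)

Marginals:
P(X) = (5/16, 3/8, 5/16), H(X) = 0.4755 dits
P(Y) = (3/16, 7/16, 3/8), H(Y) = 0.4531 dits

Joint entropy: H(X,Y) = 0.9123 dits

I(X;Y) = 0.4755 + 0.4531 - 0.9123 = 0.0163 dits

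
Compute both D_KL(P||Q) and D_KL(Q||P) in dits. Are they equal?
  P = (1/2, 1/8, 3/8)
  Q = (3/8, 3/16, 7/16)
D_KL(P||Q) = 0.0154, D_KL(Q||P) = 0.0155

KL divergence is not symmetric: D_KL(P||Q) ≠ D_KL(Q||P) in general.

D_KL(P||Q) = 0.0154 dits
D_KL(Q||P) = 0.0155 dits

No, they are not equal!

This asymmetry is why KL divergence is not a true distance metric.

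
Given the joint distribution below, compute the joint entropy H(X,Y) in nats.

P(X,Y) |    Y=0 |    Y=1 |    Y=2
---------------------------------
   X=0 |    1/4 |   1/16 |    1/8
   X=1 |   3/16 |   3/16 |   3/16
1.7214 nats

Joint entropy is H(X,Y) = -Σ_{x,y} p(x,y) log p(x,y).

Summing over all non-zero entries:
H(X,Y) = -[1/4·log_e(1/4) + 1/16·log_e(1/16) + 1/8·log_e(1/8) + 3/16·log_e(3/16) + 3/16·log_e(3/16) + 3/16·log_e(3/16)]
H(X,Y) = 1.7214 nats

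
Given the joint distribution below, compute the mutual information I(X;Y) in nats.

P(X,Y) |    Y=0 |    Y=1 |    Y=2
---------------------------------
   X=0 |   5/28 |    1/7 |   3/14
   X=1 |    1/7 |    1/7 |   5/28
0.0011 nats

Mutual information: I(X;Y) = H(X) + H(Y) - H(X,Y)

Marginals:
P(X) = (15/28, 13/28), H(X) = 0.6906 nats
P(Y) = (9/28, 2/7, 11/28), H(Y) = 1.0898 nats

Joint entropy: H(X,Y) = 1.7793 nats

I(X;Y) = 0.6906 + 1.0898 - 1.7793 = 0.0011 nats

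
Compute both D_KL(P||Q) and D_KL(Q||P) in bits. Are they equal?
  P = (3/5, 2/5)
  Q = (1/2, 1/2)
D_KL(P||Q) = 0.0290, D_KL(Q||P) = 0.0294

KL divergence is not symmetric: D_KL(P||Q) ≠ D_KL(Q||P) in general.

D_KL(P||Q) = 0.0290 bits
D_KL(Q||P) = 0.0294 bits

No, they are not equal!

This asymmetry is why KL divergence is not a true distance metric.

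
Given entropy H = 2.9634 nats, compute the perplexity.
19.3637

Perplexity is e^H (or exp(H) for natural log).

H = 2.9634 nats
Perplexity = e^2.9634 = 19.3637

Interpretation: The model's uncertainty is equivalent to choosing uniformly among 19.4 options.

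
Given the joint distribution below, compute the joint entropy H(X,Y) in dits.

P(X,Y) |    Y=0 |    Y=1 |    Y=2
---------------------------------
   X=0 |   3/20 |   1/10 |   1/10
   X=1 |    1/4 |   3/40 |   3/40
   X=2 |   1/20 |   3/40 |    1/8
0.9052 dits

Joint entropy is H(X,Y) = -Σ_{x,y} p(x,y) log p(x,y).

Summing over all non-zero entries:
H(X,Y) = -[3/20·log_10(3/20) + 1/10·log_10(1/10) + 1/10·log_10(1/10) + 1/4·log_10(1/4) + 3/40·log_10(3/40) + 3/40·log_10(3/40) + 1/20·log_10(1/20) + 3/40·log_10(3/40) + 1/8·log_10(1/8)]
H(X,Y) = 0.9052 dits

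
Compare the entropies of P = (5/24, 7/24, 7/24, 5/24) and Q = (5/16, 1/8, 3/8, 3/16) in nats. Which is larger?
P

Computing entropies in nats:
H(P) = 1.3723
H(Q) = 1.3051

Distribution P has higher entropy.

Intuition: The distribution closer to uniform (more spread out) has higher entropy.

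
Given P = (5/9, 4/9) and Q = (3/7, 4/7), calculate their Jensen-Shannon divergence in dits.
0.0035 dits

Jensen-Shannon divergence is:
JSD(P||Q) = 0.5 × D_KL(P||M) + 0.5 × D_KL(Q||M)
where M = 0.5 × (P + Q) is the mixture distribution.

M = 0.5 × (5/9, 4/9) + 0.5 × (3/7, 4/7) = (0.492063, 0.507937)

D_KL(P||M) = 0.0035 dits
D_KL(Q||M) = 0.0035 dits

JSD(P||Q) = 0.5 × 0.0035 + 0.5 × 0.0035 = 0.0035 dits

Unlike KL divergence, JSD is symmetric and bounded: 0 ≤ JSD ≤ log(2).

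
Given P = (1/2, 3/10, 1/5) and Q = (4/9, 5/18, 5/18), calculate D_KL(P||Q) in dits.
0.0071 dits

KL divergence: D_KL(P||Q) = Σ p(x) log(p(x)/q(x))

Computing term by term:
  x=0: 1/2 × log_10[(1/2)/(4/9)] = 1/2 × 0.0512 = 0.0256
  x=1: 3/10 × log_10[(3/10)/(5/18)] = 3/10 × 0.0334 = 0.0100
  x=2: 1/5 × log_10[(1/5)/(5/18)] = 1/5 × -0.1427 = -0.0285

D_KL(P||Q) = 0.0071 dits

Note: KL divergence is always non-negative and equals 0 iff P = Q.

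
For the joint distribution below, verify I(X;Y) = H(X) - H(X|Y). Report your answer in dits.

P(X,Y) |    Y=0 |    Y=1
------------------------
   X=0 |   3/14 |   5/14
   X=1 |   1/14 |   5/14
I(X;Y) = 0.0118 dits

Mutual information has multiple equivalent forms:
- I(X;Y) = H(X) - H(X|Y)
- I(X;Y) = H(Y) - H(Y|X)
- I(X;Y) = H(X) + H(Y) - H(X,Y)

Computing all quantities:
H(X) = 0.2966, H(Y) = 0.2598, H(X,Y) = 0.5446
H(X|Y) = 0.2848, H(Y|X) = 0.2480

Verification:
H(X) - H(X|Y) = 0.2966 - 0.2848 = 0.0118
H(Y) - H(Y|X) = 0.2598 - 0.2480 = 0.0118
H(X) + H(Y) - H(X,Y) = 0.2966 + 0.2598 - 0.5446 = 0.0118

All forms give I(X;Y) = 0.0118 dits. ✓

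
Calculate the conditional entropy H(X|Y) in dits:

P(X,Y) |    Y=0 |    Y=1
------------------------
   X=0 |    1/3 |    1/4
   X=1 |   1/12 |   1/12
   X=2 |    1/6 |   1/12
0.4141 dits

Using the chain rule: H(X|Y) = H(X,Y) - H(Y)

First, compute H(X,Y) = 0.7090 dits

Marginal P(Y) = (7/12, 5/12)
H(Y) = 0.2950 dits

H(X|Y) = H(X,Y) - H(Y) = 0.7090 - 0.2950 = 0.4141 dits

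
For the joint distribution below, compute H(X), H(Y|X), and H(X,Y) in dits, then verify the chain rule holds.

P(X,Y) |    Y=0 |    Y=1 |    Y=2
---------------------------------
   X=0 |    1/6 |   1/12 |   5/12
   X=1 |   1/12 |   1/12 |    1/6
H(X,Y) = 0.6876, H(X) = 0.2764, H(Y|X) = 0.4112 (all in dits)

Chain rule: H(X,Y) = H(X) + H(Y|X)

Left side — joint entropy directly:
H(X,Y) = -Σ p(x,y) log p(x,y) = 0.6876 dits

Right side — compute H(Y|X) from the conditional distributions:
P(X) = (2/3, 1/3), so H(X) = 0.2764 dits
H(Y|X) = Σ_x P(X=x) · H(Y|X=x):
  P(Y|X=0) = (1/4, 1/8, 5/8), H(Y|X=0) = 0.3910, weight P(X=0) = 2/3
  P(Y|X=1) = (1/4, 1/4, 1/2), H(Y|X=1) = 0.4515, weight P(X=1) = 1/3
H(Y|X) = 0.4112 dits

H(X) + H(Y|X) = 0.2764 + 0.4112 = 0.6876 dits

Both sides equal 0.6876 dits. ✓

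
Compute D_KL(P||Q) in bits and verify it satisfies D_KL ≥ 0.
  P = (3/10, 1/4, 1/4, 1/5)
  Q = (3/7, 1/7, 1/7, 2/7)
0.1464 bits

KL divergence satisfies the Gibbs inequality: D_KL(P||Q) ≥ 0 for all distributions P, Q.

D_KL(P||Q) = Σ p(x) log(p(x)/q(x))
Term by term:
  x=0: 3/10 × log_2[(3/10)/(3/7)] = -0.1544
  x=1: 1/4 × log_2[(1/4)/(1/7)] = 0.2018
  x=2: 1/4 × log_2[(1/4)/(1/7)] = 0.2018
  x=3: 1/5 × log_2[(1/5)/(2/7)] = -0.1029
D_KL(P||Q) = 0.1464 bits

D_KL(P||Q) = 0.1464 ≥ 0 ✓

This non-negativity is a fundamental property: relative entropy cannot be negative because it measures how different Q is from P.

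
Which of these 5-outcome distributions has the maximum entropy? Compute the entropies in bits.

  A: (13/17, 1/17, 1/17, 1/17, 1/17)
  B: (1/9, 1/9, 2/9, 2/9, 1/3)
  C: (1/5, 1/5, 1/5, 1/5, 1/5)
C

For a discrete distribution over n outcomes, entropy is maximized by the uniform distribution.

Computing entropies:
H(A) = 1.2577 bits
H(B) = 2.1972 bits
H(C) = 2.3219 bits

The uniform distribution (where all probabilities equal 1/5) achieves the maximum entropy of log_2(5) = 2.3219 bits.

Distribution C has the highest entropy.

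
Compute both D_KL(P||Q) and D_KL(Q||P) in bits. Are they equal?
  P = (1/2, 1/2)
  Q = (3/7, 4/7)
D_KL(P||Q) = 0.0149, D_KL(Q||P) = 0.0148

KL divergence is not symmetric: D_KL(P||Q) ≠ D_KL(Q||P) in general.

D_KL(P||Q) = 0.0149 bits
D_KL(Q||P) = 0.0148 bits

No, they are not equal!

This asymmetry is why KL divergence is not a true distance metric.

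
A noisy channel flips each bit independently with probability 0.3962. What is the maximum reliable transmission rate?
0.0313 bits

For a binary symmetric channel (BSC) with error probability p:
Capacity C = 1 - H(p) bits per symbol

where H(p) = -p log₂(p) - (1-p) log₂(1-p) is the binary entropy function.

H(0.3962) = 0.9687 bits
C = 1 - 0.9687 = 0.0313 bits per symbol

This means we can reliably transmit up to 0.0313 bits of information per channel use.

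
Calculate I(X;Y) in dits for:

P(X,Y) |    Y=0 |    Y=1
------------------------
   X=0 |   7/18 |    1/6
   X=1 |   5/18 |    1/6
0.0014 dits

Mutual information: I(X;Y) = H(X) + H(Y) - H(X,Y)

Marginals:
P(X) = (5/9, 4/9), H(X) = 0.2983 dits
P(Y) = (2/3, 1/3), H(Y) = 0.2764 dits

Joint entropy: H(X,Y) = 0.5734 dits

I(X;Y) = 0.2983 + 0.2764 - 0.5734 = 0.0014 dits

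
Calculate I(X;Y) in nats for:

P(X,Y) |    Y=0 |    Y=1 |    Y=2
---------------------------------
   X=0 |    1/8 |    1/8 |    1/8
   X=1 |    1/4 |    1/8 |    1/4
0.0109 nats

Mutual information: I(X;Y) = H(X) + H(Y) - H(X,Y)

Marginals:
P(X) = (3/8, 5/8), H(X) = 0.6616 nats
P(Y) = (3/8, 1/4, 3/8), H(Y) = 1.0822 nats

Joint entropy: H(X,Y) = 1.7329 nats

I(X;Y) = 0.6616 + 1.0822 - 1.7329 = 0.0109 nats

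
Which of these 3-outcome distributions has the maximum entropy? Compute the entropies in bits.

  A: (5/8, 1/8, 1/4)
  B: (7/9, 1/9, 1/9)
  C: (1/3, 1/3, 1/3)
C

For a discrete distribution over n outcomes, entropy is maximized by the uniform distribution.

Computing entropies:
H(A) = 1.2988 bits
H(B) = 0.9864 bits
H(C) = 1.5850 bits

The uniform distribution (where all probabilities equal 1/3) achieves the maximum entropy of log_2(3) = 1.5850 bits.

Distribution C has the highest entropy.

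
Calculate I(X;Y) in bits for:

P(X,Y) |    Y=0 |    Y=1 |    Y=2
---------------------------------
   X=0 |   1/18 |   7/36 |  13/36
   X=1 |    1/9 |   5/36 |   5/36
0.0582 bits

Mutual information: I(X;Y) = H(X) + H(Y) - H(X,Y)

Marginals:
P(X) = (11/18, 7/18), H(X) = 0.9641 bits
P(Y) = (1/6, 1/3, 1/2), H(Y) = 1.4591 bits

Joint entropy: H(X,Y) = 2.3650 bits

I(X;Y) = 0.9641 + 1.4591 - 2.3650 = 0.0582 bits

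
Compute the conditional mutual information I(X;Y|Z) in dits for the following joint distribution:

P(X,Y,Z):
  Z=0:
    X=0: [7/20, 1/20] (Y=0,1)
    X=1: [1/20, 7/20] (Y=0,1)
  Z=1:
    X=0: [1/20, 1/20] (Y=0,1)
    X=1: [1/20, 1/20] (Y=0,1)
0.1099 dits

Conditional mutual information: I(X;Y|Z) = H(X|Z) + H(Y|Z) - H(X,Y|Z)

H(Z) = 0.2173
H(X,Z) = 0.5184 → H(X|Z) = 0.3010
H(Y,Z) = 0.5184 → H(Y|Z) = 0.3010
H(X,Y,Z) = 0.7095 → H(X,Y|Z) = 0.4921

I(X;Y|Z) = 0.3010 + 0.3010 - 0.4921 = 0.1099 dits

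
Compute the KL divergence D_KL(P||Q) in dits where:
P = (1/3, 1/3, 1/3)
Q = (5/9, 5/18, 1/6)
0.0528 dits

KL divergence: D_KL(P||Q) = Σ p(x) log(p(x)/q(x))

Computing term by term:
  x=0: 1/3 × log_10[(1/3)/(5/9)] = 1/3 × -0.2218 = -0.0739
  x=1: 1/3 × log_10[(1/3)/(5/18)] = 1/3 × 0.0792 = 0.0264
  x=2: 1/3 × log_10[(1/3)/(1/6)] = 1/3 × 0.3010 = 0.1003

D_KL(P||Q) = 0.0528 dits

Note: KL divergence is always non-negative and equals 0 iff P = Q.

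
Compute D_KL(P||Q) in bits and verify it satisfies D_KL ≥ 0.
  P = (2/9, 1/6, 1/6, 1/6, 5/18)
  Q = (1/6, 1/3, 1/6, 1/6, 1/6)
0.1303 bits

KL divergence satisfies the Gibbs inequality: D_KL(P||Q) ≥ 0 for all distributions P, Q.

D_KL(P||Q) = Σ p(x) log(p(x)/q(x))
Term by term:
  x=0: 2/9 × log_2[(2/9)/(1/6)] = 0.0922
  x=1: 1/6 × log_2[(1/6)/(1/3)] = -0.1667
  x=2: 1/6 × log_2[(1/6)/(1/6)] = 0.0000
  x=3: 1/6 × log_2[(1/6)/(1/6)] = 0.0000
  x=4: 5/18 × log_2[(5/18)/(1/6)] = 0.2047
D_KL(P||Q) = 0.1303 bits

D_KL(P||Q) = 0.1303 ≥ 0 ✓

This non-negativity is a fundamental property: relative entropy cannot be negative because it measures how different Q is from P.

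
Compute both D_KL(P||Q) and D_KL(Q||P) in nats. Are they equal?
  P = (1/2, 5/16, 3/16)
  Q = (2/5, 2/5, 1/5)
D_KL(P||Q) = 0.0223, D_KL(Q||P) = 0.0224

KL divergence is not symmetric: D_KL(P||Q) ≠ D_KL(Q||P) in general.

D_KL(P||Q) = 0.0223 nats
D_KL(Q||P) = 0.0224 nats

No, they are not equal!

This asymmetry is why KL divergence is not a true distance metric.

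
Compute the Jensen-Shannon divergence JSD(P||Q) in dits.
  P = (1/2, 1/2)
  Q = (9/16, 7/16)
0.0009 dits

Jensen-Shannon divergence is:
JSD(P||Q) = 0.5 × D_KL(P||M) + 0.5 × D_KL(Q||M)
where M = 0.5 × (P + Q) is the mixture distribution.

M = 0.5 × (1/2, 1/2) + 0.5 × (9/16, 7/16) = (17/32, 15/32)

D_KL(P||M) = 0.0008 dits
D_KL(Q||M) = 0.0009 dits

JSD(P||Q) = 0.5 × 0.0008 + 0.5 × 0.0009 = 0.0009 dits

Unlike KL divergence, JSD is symmetric and bounded: 0 ≤ JSD ≤ log(2).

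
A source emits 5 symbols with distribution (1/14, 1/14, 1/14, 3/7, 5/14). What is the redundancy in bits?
0.4517 bits

Redundancy measures how far a source is from maximum entropy:
R = H_max - H(X)

Maximum entropy for 5 symbols: H_max = log_2(5) = 2.3219 bits
Actual entropy: H(X) = 1.8703 bits
Redundancy: R = 2.3219 - 1.8703 = 0.4517 bits

This redundancy represents potential for compression: the source could be compressed by 0.4517 bits per symbol.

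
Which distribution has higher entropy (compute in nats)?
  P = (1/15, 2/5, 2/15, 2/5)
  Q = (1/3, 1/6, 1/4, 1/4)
Q

Computing entropies in nats:
H(P) = 1.1822
H(Q) = 1.3580

Distribution Q has higher entropy.

Intuition: The distribution closer to uniform (more spread out) has higher entropy.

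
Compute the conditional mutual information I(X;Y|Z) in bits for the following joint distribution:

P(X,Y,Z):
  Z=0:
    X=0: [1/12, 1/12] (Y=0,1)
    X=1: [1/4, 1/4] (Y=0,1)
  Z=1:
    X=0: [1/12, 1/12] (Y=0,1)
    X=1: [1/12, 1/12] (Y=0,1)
0.0000 bits

Conditional mutual information: I(X;Y|Z) = H(X|Z) + H(Y|Z) - H(X,Y|Z)

H(Z) = 0.9183
H(X,Z) = 1.7925 → H(X|Z) = 0.8742
H(Y,Z) = 1.9183 → H(Y|Z) = 1.0000
H(X,Y,Z) = 2.7925 → H(X,Y|Z) = 1.8742

I(X;Y|Z) = 0.8742 + 1.0000 - 1.8742 = 0.0000 bits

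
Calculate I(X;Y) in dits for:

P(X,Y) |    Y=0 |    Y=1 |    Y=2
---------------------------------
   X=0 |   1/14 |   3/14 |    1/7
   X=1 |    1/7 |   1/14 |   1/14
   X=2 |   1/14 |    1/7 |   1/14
0.0223 dits

Mutual information: I(X;Y) = H(X) + H(Y) - H(X,Y)

Marginals:
P(X) = (3/7, 2/7, 2/7), H(X) = 0.4686 dits
P(Y) = (2/7, 3/7, 2/7), H(Y) = 0.4686 dits

Joint entropy: H(X,Y) = 0.9149 dits

I(X;Y) = 0.4686 + 0.4686 - 0.9149 = 0.0223 dits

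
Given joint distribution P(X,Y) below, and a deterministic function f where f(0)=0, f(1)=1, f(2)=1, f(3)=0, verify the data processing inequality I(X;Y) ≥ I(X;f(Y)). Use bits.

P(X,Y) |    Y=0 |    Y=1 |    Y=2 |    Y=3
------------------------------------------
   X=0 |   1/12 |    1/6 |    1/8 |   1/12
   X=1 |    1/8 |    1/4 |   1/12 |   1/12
I(X;Y) = 0.0192, I(X;f(Y)) = 0.0003, inequality holds: 0.0192 ≥ 0.0003

Data Processing Inequality: For any Markov chain X → Y → Z, we have I(X;Y) ≥ I(X;Z).

Here Z = f(Y) is a deterministic function of Y, forming X → Y → Z.

Original I(X;Y) = 0.0192 bits

After applying f:
P(X,Z) where Z=f(Y):
- P(X,Z=0) = P(X,Y=0) + P(X,Y=3)
- P(X,Z=1) = P(X,Y=1) + P(X,Y=2)

I(X;Z) = I(X;f(Y)) = 0.0003 bits

Verification: 0.0192 ≥ 0.0003 ✓

Information cannot be created by processing; the function f can only lose information about X.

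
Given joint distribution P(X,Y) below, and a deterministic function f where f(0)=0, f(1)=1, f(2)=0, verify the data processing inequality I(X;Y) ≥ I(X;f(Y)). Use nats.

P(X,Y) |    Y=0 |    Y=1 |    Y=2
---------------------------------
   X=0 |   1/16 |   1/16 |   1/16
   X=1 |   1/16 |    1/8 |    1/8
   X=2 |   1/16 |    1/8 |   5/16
I(X;Y) = 0.0381, I(X;f(Y)) = 0.0103, inequality holds: 0.0381 ≥ 0.0103

Data Processing Inequality: For any Markov chain X → Y → Z, we have I(X;Y) ≥ I(X;Z).

Here Z = f(Y) is a deterministic function of Y, forming X → Y → Z.

Original I(X;Y) = 0.0381 nats

After applying f:
P(X,Z) where Z=f(Y):
- P(X,Z=0) = P(X,Y=0) + P(X,Y=2)
- P(X,Z=1) = P(X,Y=1)

I(X;Z) = I(X;f(Y)) = 0.0103 nats

Verification: 0.0381 ≥ 0.0103 ✓

Information cannot be created by processing; the function f can only lose information about X.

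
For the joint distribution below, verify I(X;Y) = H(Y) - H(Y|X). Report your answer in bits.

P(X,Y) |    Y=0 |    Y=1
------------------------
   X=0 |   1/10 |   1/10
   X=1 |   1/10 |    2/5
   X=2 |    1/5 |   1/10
I(X;Y) = 0.1345 bits

Mutual information has multiple equivalent forms:
- I(X;Y) = H(X) - H(X|Y)
- I(X;Y) = H(Y) - H(Y|X)
- I(X;Y) = H(X) + H(Y) - H(X,Y)

Computing all quantities:
H(X) = 1.4855, H(Y) = 0.9710, H(X,Y) = 2.3219
H(X|Y) = 1.3510, H(Y|X) = 0.8365

Verification:
H(X) - H(X|Y) = 1.4855 - 1.3510 = 0.1345
H(Y) - H(Y|X) = 0.9710 - 0.8365 = 0.1345
H(X) + H(Y) - H(X,Y) = 1.4855 + 0.9710 - 2.3219 = 0.1345

All forms give I(X;Y) = 0.1345 bits. ✓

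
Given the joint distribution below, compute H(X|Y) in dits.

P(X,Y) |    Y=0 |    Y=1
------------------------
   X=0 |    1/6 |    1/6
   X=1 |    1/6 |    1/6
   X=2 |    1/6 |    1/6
0.4771 dits

Using the chain rule: H(X|Y) = H(X,Y) - H(Y)

First, compute H(X,Y) = 0.7782 dits

Marginal P(Y) = (1/2, 1/2)
H(Y) = 0.3010 dits

H(X|Y) = H(X,Y) - H(Y) = 0.7782 - 0.3010 = 0.4771 dits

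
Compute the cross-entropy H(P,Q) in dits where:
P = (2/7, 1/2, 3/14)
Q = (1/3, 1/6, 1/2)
0.5899 dits

Cross-entropy: H(P,Q) = -Σ p(x) log q(x)

Alternatively: H(P,Q) = H(P) + D_KL(P||Q)
H(P) = 0.4493 dits
D_KL(P||Q) = 0.1406 dits

H(P,Q) = 0.4493 + 0.1406 = 0.5899 dits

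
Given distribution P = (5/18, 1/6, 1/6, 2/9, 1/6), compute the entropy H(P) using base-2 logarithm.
2.2880 bits

Shannon entropy is H(X) = -Σ p(x) log p(x).

For P = (5/18, 1/6, 1/6, 2/9, 1/6):
H = -5/18 × log_2(5/18) -1/6 × log_2(1/6) -1/6 × log_2(1/6) -2/9 × log_2(2/9) -1/6 × log_2(1/6)
H = 2.2880 bits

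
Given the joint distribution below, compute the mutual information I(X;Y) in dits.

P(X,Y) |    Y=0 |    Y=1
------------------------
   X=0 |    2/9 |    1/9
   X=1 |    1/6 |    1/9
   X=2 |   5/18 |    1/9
0.0021 dits

Mutual information: I(X;Y) = H(X) + H(Y) - H(X,Y)

Marginals:
P(X) = (1/3, 5/18, 7/18), H(X) = 0.4731 dits
P(Y) = (2/3, 1/3), H(Y) = 0.2764 dits

Joint entropy: H(X,Y) = 0.7475 dits

I(X;Y) = 0.4731 + 0.2764 - 0.7475 = 0.0021 dits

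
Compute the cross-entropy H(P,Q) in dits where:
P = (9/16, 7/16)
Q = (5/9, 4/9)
0.2977 dits

Cross-entropy: H(P,Q) = -Σ p(x) log q(x)

Alternatively: H(P,Q) = H(P) + D_KL(P||Q)
H(P) = 0.2976 dits
D_KL(P||Q) = 0.0000 dits

H(P,Q) = 0.2976 + 0.0000 = 0.2977 dits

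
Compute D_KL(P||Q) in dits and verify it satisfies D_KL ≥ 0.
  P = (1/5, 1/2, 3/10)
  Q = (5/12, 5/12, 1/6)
0.0524 dits

KL divergence satisfies the Gibbs inequality: D_KL(P||Q) ≥ 0 for all distributions P, Q.

D_KL(P||Q) = Σ p(x) log(p(x)/q(x))
Term by term:
  x=0: 1/5 × log_10[(1/5)/(5/12)] = -0.0638
  x=1: 1/2 × log_10[(1/2)/(5/12)] = 0.0396
  x=2: 3/10 × log_10[(3/10)/(1/6)] = 0.0766
D_KL(P||Q) = 0.0524 dits

D_KL(P||Q) = 0.0524 ≥ 0 ✓

This non-negativity is a fundamental property: relative entropy cannot be negative because it measures how different Q is from P.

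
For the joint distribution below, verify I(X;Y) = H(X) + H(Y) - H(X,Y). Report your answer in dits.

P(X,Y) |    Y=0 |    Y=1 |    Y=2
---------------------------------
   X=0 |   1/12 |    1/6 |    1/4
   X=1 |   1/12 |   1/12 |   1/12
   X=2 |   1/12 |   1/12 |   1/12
I(X;Y) = 0.0098 dits

Mutual information has multiple equivalent forms:
- I(X;Y) = H(X) - H(X|Y)
- I(X;Y) = H(Y) - H(Y|X)
- I(X;Y) = H(X) + H(Y) - H(X,Y)

Computing all quantities:
H(X) = 0.4515, H(Y) = 0.4680, H(X,Y) = 0.9097
H(X|Y) = 0.4418, H(Y|X) = 0.4582

Verification:
H(X) - H(X|Y) = 0.4515 - 0.4418 = 0.0098
H(Y) - H(Y|X) = 0.4680 - 0.4582 = 0.0098
H(X) + H(Y) - H(X,Y) = 0.4515 + 0.4680 - 0.9097 = 0.0098

All forms give I(X;Y) = 0.0098 dits. ✓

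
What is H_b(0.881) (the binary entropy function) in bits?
0.5265 bits

The binary entropy function is:
H(p) = -p log(p) - (1-p) log(1-p)

H(0.881) = -0.881 × log_2(0.881) - 0.119 × log_2(0.119)
H(0.881) = 0.5265 bits

Note: Binary entropy is maximized at p=0.5 (H=1 bit) and minimized at p=0 or p=1 (H=0).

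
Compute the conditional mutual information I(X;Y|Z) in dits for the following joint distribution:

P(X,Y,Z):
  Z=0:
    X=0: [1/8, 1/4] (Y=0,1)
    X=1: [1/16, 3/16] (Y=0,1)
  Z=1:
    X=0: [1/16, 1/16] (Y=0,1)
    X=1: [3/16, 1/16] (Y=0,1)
0.0061 dits

Conditional mutual information: I(X;Y|Z) = H(X|Z) + H(Y|Z) - H(X,Y|Z)

H(Z) = 0.2873
H(X,Z) = 0.5737 → H(X|Z) = 0.2863
H(Y,Z) = 0.5568 → H(Y|Z) = 0.2695
H(X,Y,Z) = 0.8371 → H(X,Y|Z) = 0.5497

I(X;Y|Z) = 0.2863 + 0.2695 - 0.5497 = 0.0061 dits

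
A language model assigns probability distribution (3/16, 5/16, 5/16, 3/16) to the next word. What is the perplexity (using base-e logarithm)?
3.8756

Perplexity is e^H (or exp(H) for natural log).

First, H = -Σ p log p = 1.3547 nats
Perplexity = e^1.3547 = 3.8756

Interpretation: The model's uncertainty is equivalent to choosing uniformly among 3.9 options.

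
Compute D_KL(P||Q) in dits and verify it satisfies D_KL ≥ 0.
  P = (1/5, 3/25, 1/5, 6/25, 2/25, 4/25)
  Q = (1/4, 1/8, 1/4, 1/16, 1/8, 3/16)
0.0728 dits

KL divergence satisfies the Gibbs inequality: D_KL(P||Q) ≥ 0 for all distributions P, Q.

D_KL(P||Q) = Σ p(x) log(p(x)/q(x))
Term by term:
  x=0: 1/5 × log_10[(1/5)/(1/4)] = -0.0194
  x=1: 3/25 × log_10[(3/25)/(1/8)] = -0.0021
  x=2: 1/5 × log_10[(1/5)/(1/4)] = -0.0194
  x=3: 6/25 × log_10[(6/25)/(1/16)] = 0.1402
  x=4: 2/25 × log_10[(2/25)/(1/8)] = -0.0155
  x=5: 4/25 × log_10[(4/25)/(3/16)] = -0.0110
D_KL(P||Q) = 0.0728 dits

D_KL(P||Q) = 0.0728 ≥ 0 ✓

This non-negativity is a fundamental property: relative entropy cannot be negative because it measures how different Q is from P.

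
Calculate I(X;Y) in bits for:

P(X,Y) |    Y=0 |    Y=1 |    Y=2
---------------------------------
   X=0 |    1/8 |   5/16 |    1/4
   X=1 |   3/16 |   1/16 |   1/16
0.1233 bits

Mutual information: I(X;Y) = H(X) + H(Y) - H(X,Y)

Marginals:
P(X) = (11/16, 5/16), H(X) = 0.8960 bits
P(Y) = (5/16, 3/8, 5/16), H(Y) = 1.5794 bits

Joint entropy: H(X,Y) = 2.3522 bits

I(X;Y) = 0.8960 + 1.5794 - 2.3522 = 0.1233 bits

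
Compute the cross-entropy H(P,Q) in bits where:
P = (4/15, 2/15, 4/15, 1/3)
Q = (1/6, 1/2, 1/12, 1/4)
2.4453 bits

Cross-entropy: H(P,Q) = -Σ p(x) log q(x)

Alternatively: H(P,Q) = H(P) + D_KL(P||Q)
H(P) = 1.9329 bits
D_KL(P||Q) = 0.5124 bits

H(P,Q) = 1.9329 + 0.5124 = 2.4453 bits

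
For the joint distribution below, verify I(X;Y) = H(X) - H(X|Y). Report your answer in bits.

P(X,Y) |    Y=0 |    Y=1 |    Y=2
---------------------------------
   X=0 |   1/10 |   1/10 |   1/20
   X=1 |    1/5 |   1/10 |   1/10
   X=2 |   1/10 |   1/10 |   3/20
I(X;Y) = 0.0456 bits

Mutual information has multiple equivalent forms:
- I(X;Y) = H(X) - H(X|Y)
- I(X;Y) = H(Y) - H(Y|X)
- I(X;Y) = H(X) + H(Y) - H(X,Y)

Computing all quantities:
H(X) = 1.5589, H(Y) = 1.5710, H(X,Y) = 3.0842
H(X|Y) = 1.5132, H(Y|X) = 1.5253

Verification:
H(X) - H(X|Y) = 1.5589 - 1.5132 = 0.0456
H(Y) - H(Y|X) = 1.5710 - 1.5253 = 0.0456
H(X) + H(Y) - H(X,Y) = 1.5589 + 1.5710 - 3.0842 = 0.0456

All forms give I(X;Y) = 0.0456 bits. ✓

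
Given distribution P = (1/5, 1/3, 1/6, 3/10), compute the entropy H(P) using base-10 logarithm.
0.5854 dits

Shannon entropy is H(X) = -Σ p(x) log p(x).

For P = (1/5, 1/3, 1/6, 3/10):
H = -1/5 × log_10(1/5) -1/3 × log_10(1/3) -1/6 × log_10(1/6) -3/10 × log_10(3/10)
H = 0.5854 dits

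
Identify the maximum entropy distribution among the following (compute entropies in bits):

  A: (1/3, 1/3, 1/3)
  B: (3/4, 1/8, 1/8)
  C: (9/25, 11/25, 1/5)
A

For a discrete distribution over n outcomes, entropy is maximized by the uniform distribution.

Computing entropies:
H(A) = 1.5850 bits
H(B) = 1.0613 bits
H(C) = 1.5161 bits

The uniform distribution (where all probabilities equal 1/3) achieves the maximum entropy of log_2(3) = 1.5850 bits.

Distribution A has the highest entropy.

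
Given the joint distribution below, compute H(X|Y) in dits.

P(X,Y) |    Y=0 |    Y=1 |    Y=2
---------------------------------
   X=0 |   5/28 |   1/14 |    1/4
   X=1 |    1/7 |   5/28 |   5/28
0.2873 dits

Using the chain rule: H(X|Y) = H(X,Y) - H(Y)

First, compute H(X,Y) = 0.7539 dits

Marginal P(Y) = (9/28, 1/4, 3/7)
H(Y) = 0.4667 dits

H(X|Y) = H(X,Y) - H(Y) = 0.7539 - 0.4667 = 0.2873 dits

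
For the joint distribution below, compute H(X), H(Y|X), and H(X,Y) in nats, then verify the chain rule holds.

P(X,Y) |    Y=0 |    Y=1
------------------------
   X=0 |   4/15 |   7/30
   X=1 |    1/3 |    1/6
H(X,Y) = 1.3569, H(X) = 0.6931, H(Y|X) = 0.6637 (all in nats)

Chain rule: H(X,Y) = H(X) + H(Y|X)

Left side — joint entropy directly:
H(X,Y) = -Σ p(x,y) log p(x,y) = 1.3569 nats

Right side — compute H(Y|X) from the conditional distributions:
P(X) = (1/2, 1/2), so H(X) = 0.6931 nats
H(Y|X) = Σ_x P(X=x) · H(Y|X=x):
  P(Y|X=0) = (8/15, 7/15), H(Y|X=0) = 0.6909, weight P(X=0) = 1/2
  P(Y|X=1) = (2/3, 1/3), H(Y|X=1) = 0.6365, weight P(X=1) = 1/2
H(Y|X) = 0.6637 nats

H(X) + H(Y|X) = 0.6931 + 0.6637 = 1.3569 nats

Both sides equal 1.3569 nats. ✓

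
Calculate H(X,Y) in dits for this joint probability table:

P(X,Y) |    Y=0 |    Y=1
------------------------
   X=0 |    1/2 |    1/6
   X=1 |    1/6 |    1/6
0.5396 dits

Joint entropy is H(X,Y) = -Σ_{x,y} p(x,y) log p(x,y).

Summing over all non-zero entries:
H(X,Y) = -[1/2·log_10(1/2) + 1/6·log_10(1/6) + 1/6·log_10(1/6) + 1/6·log_10(1/6)]
H(X,Y) = 0.5396 dits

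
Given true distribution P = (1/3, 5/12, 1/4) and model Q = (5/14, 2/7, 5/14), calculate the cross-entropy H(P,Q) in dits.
0.4875 dits

Cross-entropy: H(P,Q) = -Σ p(x) log q(x)

Alternatively: H(P,Q) = H(P) + D_KL(P||Q)
H(P) = 0.4680 dits
D_KL(P||Q) = 0.0196 dits

H(P,Q) = 0.4680 + 0.0196 = 0.4875 dits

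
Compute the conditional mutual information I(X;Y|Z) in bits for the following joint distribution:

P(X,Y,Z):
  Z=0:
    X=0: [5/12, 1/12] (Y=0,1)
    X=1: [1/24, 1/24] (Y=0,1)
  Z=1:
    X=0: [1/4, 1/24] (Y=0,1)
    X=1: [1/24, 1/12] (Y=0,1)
0.1088 bits

Conditional mutual information: I(X;Y|Z) = H(X|Z) + H(Y|Z) - H(X,Y|Z)

H(Z) = 0.9799
H(X,Z) = 1.6922 → H(X|Z) = 0.7123
H(Y,Z) = 1.7843 → H(Y|Z) = 0.8045
H(X,Y,Z) = 2.3879 → H(X,Y|Z) = 1.4080

I(X;Y|Z) = 0.7123 + 0.8045 - 1.4080 = 0.1088 bits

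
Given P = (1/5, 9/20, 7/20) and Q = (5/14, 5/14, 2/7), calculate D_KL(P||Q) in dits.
0.0257 dits

KL divergence: D_KL(P||Q) = Σ p(x) log(p(x)/q(x))

Computing term by term:
  x=0: 1/5 × log_10[(1/5)/(5/14)] = 1/5 × -0.2518 = -0.0504
  x=1: 9/20 × log_10[(9/20)/(5/14)] = 9/20 × 0.1004 = 0.0452
  x=2: 7/20 × log_10[(7/20)/(2/7)] = 7/20 × 0.0881 = 0.0308

D_KL(P||Q) = 0.0257 dits

Note: KL divergence is always non-negative and equals 0 iff P = Q.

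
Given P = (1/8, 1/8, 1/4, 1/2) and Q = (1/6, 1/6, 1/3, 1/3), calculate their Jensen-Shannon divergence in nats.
0.0144 nats

Jensen-Shannon divergence is:
JSD(P||Q) = 0.5 × D_KL(P||M) + 0.5 × D_KL(Q||M)
where M = 0.5 × (P + Q) is the mixture distribution.

M = 0.5 × (1/8, 1/8, 1/4, 1/2) + 0.5 × (1/6, 1/6, 1/3, 1/3) = (0.145833, 0.145833, 7/24, 5/12)

D_KL(P||M) = 0.0141 nats
D_KL(Q||M) = 0.0146 nats

JSD(P||Q) = 0.5 × 0.0141 + 0.5 × 0.0146 = 0.0144 nats

Unlike KL divergence, JSD is symmetric and bounded: 0 ≤ JSD ≤ log(2).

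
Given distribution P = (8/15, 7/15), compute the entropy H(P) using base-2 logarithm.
0.9968 bits

Shannon entropy is H(X) = -Σ p(x) log p(x).

For P = (8/15, 7/15):
H = -8/15 × log_2(8/15) -7/15 × log_2(7/15)
H = 0.9968 bits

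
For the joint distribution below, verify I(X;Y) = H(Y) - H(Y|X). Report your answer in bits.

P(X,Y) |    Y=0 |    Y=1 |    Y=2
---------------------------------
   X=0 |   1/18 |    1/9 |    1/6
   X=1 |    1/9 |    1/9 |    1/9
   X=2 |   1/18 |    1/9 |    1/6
I(X;Y) = 0.0294 bits

Mutual information has multiple equivalent forms:
- I(X;Y) = H(X) - H(X|Y)
- I(X;Y) = H(Y) - H(Y|X)
- I(X;Y) = H(X) + H(Y) - H(X,Y)

Computing all quantities:
H(X) = 1.5850, H(Y) = 1.5305, H(X,Y) = 3.0860
H(X|Y) = 1.5556, H(Y|X) = 1.5011

Verification:
H(X) - H(X|Y) = 1.5850 - 1.5556 = 0.0294
H(Y) - H(Y|X) = 1.5305 - 1.5011 = 0.0294
H(X) + H(Y) - H(X,Y) = 1.5850 + 1.5305 - 3.0860 = 0.0294

All forms give I(X;Y) = 0.0294 bits. ✓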